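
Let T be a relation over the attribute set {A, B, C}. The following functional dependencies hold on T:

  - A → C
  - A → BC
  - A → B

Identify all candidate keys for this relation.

Attribute A never appears on the right-hand side of any dependency, so A must belong to every candidate key.
{A}⁺ = {A, B, C}, which is all of the schema, so {A} is the only candidate key.

(A)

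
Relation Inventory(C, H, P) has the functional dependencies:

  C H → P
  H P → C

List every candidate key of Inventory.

(C, H), (H, P)

Attribute H never appears on the right-hand side of any dependency, so H must belong to every candidate key.
{H}⁺ = {H}, which is not all of the schema, so we must add further attributes.
{C, H}⁺: CH→P adds P → {C, H, P}. Minimal: {H}⁺ = {H}; {C}⁺ = {C} — none reach the full schema.
{H, P}⁺: HP→C adds C → {C, H, P}. Minimal: {P}⁺ = {P}; {H}⁺ = {H} — none reach the full schema.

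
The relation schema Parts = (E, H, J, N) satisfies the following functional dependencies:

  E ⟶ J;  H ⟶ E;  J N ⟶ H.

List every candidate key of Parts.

{E, N}, {H, N}, {J, N}

Attribute N never appears on the right-hand side of any dependency, so N must belong to every candidate key.
{N}⁺ = {N}, which is not all of the schema, so we must add further attributes.
{E, N}⁺: E→J adds J; JN→H adds H → {E, H, J, N}. Minimal: {N}⁺ = {N}; {E}⁺ = {E, J} — none reach the full schema.
{H, N}⁺: H→E adds E; E→J adds J → {E, H, J, N}. Minimal: {N}⁺ = {N}; {H}⁺ = {E, H, J} — none reach the full schema.
{J, N}⁺: JN→H adds H; H→E adds E → {E, H, J, N}. Minimal: {N}⁺ = {N}; {J}⁺ = {J} — none reach the full schema.
Any other superkey contains one of these as a subset, so there are no further candidate keys.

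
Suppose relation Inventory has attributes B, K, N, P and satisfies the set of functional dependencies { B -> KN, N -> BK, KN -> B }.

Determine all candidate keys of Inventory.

Attribute P never appears on the right-hand side of any dependency, so P must belong to every candidate key.
{P}⁺ = {P}, which is not all of the schema, so we must add further attributes.
{B, P}⁺: B→KN adds K, N → {B, K, N, P}. Minimal: {P}⁺ = {P}; {B}⁺ = {B, K, N} — none reach the full schema.
{N, P}⁺: N→BK adds B, K → {B, K, N, P}. Minimal: {P}⁺ = {P}; {N}⁺ = {B, K, N} — none reach the full schema.
Any other superkey contains one of these as a subset, so there are no further candidate keys.

{B, P}, {N, P}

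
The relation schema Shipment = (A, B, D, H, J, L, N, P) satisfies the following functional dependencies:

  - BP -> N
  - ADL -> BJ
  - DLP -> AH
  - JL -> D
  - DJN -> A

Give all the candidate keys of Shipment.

Attributes L, P never appear on any right-hand side, so every candidate key must contain {L, P}.
{L, P}⁺ = {L, P}, which is not all of the schema, so we must add further attributes.
{D, L, P}⁺: DLP→AH adds A, H; ADL→BJ adds B, J; BP→N adds N → {A, B, D, H, J, L, N, P}.
{J, L, P}⁺: JL→D adds D; DLP→AH adds A, H; ADL→BJ adds B; BP→N adds N → {A, B, D, H, J, L, N, P}.

{D, L, P}; {J, L, P}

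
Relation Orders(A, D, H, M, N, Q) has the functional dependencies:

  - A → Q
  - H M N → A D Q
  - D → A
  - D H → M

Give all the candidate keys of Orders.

Attributes H, N never appear on any right-hand side, so every candidate key must contain {H, N}.
{H, N}⁺ = {H, N}, which is not all of the schema, so we must add further attributes.
{D, H, N}⁺: D→A adds A; DH→M adds M; A→Q adds Q → {A, D, H, M, N, Q}. Minimal: {H, N}⁺ = {H, N}; {D, N}⁺ = {A, D, N, Q}; {D, H}⁺ = {A, D, H, M, Q} — none reach the full schema.
{H, M, N}⁺: HMN→ADQ adds A, D, Q → {A, D, H, M, N, Q}. Minimal: {M, N}⁺ = {M, N}; {H, N}⁺ = {H, N}; {H, M}⁺ = {H, M} — none reach the full schema.
Any other superkey contains one of these as a subset, so there are no further candidate keys.

(D, H, N), (H, M, N)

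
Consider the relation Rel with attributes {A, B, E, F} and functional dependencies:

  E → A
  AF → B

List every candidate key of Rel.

Attributes E, F never appear on any right-hand side, so every candidate key must contain {E, F}.
{E, F}⁺ = {A, B, E, F}, which is all of the schema, so {E, F} is the only candidate key.

{E, F}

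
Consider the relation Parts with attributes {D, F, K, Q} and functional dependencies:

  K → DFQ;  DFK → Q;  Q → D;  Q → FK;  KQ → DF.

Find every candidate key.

K, Q

{K}⁺: K→DFQ adds D, F, Q → {D, F, K, Q}.
{Q}⁺: Q→D adds D; Q→FK adds F, K → {D, F, K, Q}.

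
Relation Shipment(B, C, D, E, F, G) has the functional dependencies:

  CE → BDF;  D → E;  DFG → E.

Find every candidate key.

{C, D, G}, {C, E, G}

Attributes C, G never appear on any right-hand side, so every candidate key must contain {C, G}.
{C, G}⁺ = {C, G}, which is not all of the schema, so we must add further attributes.
{C, D, G}⁺: D→E adds E; CE→BDF adds B, F → {B, C, D, E, F, G}. Minimal: {D, G}⁺ = {D, E, G}; {C, G}⁺ = {C, G}; {C, D}⁺ = {B, C, D, E, F} — none reach the full schema.
{C, E, G}⁺: CE→BDF adds B, D, F → {B, C, D, E, F, G}. Minimal: {E, G}⁺ = {E, G}; {C, G}⁺ = {C, G}; {C, E}⁺ = {B, C, D, E, F} — none reach the full schema.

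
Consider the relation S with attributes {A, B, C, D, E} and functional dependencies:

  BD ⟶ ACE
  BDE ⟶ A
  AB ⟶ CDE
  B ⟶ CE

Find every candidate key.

{A, B}, {B, D}

Attribute B never appears on the right-hand side of any dependency, so B must belong to every candidate key.
{B}⁺ = {B, C, E}, which is not all of the schema, so we must add further attributes.
{A, B}⁺: AB→CDE adds C, D, E → {A, B, C, D, E}.
{B, D}⁺: BD→ACE adds A, C, E → {A, B, C, D, E}.
Any other superkey contains one of these as a subset, so there are no further candidate keys.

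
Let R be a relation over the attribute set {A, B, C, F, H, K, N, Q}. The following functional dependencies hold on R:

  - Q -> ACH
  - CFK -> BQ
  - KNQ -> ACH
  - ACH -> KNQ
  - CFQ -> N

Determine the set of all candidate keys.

Attribute F never appears on the right-hand side of any dependency, so F must belong to every candidate key.
{F}⁺ = {F}, which is not all of the schema, so we must add further attributes.
{F, Q}⁺: Q→ACH adds A, C, H; ACH→KNQ adds K, N; CFK→BQ adds B → {A, B, C, F, H, K, N, Q}.
{C, F, K}⁺: CFK→BQ adds B, Q; CFQ→N adds N; Q→ACH adds A, H → {A, B, C, F, H, K, N, Q}.
{A, C, F, H}⁺: ACH→KNQ adds K, N, Q; CFK→BQ adds B → {A, B, C, F, H, K, N, Q}.
Any other superkey contains one of these as a subset, so there are no further candidate keys.

(F, Q); (C, F, K); (A, C, F, H)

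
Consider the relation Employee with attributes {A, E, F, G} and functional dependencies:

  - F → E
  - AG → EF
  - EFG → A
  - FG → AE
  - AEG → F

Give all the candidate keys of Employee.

Attribute G never appears on the right-hand side of any dependency, so G must belong to every candidate key.
{G}⁺ = {G}, which is not all of the schema, so we must add further attributes.
{A, G}⁺: AG→EF adds E, F → {A, E, F, G}. Minimal: {G}⁺ = {G}; {A}⁺ = {A} — none reach the full schema.
{F, G}⁺: F→E adds E; EFG→A adds A → {A, E, F, G}. Minimal: {G}⁺ = {G}; {F}⁺ = {E, F} — none reach the full schema.
Any other superkey contains one of these as a subset, so there are no further candidate keys.

AG, FG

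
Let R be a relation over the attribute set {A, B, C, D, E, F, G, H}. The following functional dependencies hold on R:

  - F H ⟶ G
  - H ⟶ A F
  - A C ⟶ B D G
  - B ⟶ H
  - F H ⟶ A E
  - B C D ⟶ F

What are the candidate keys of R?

Attribute C never appears on the right-hand side of any dependency, so C must belong to every candidate key.
{C}⁺ = {C}, which is not all of the schema, so we must add further attributes.
{A, C}⁺: AC→BDG adds B, D, G; B→H adds H; BCD→F adds F; FH→AE adds E → {A, B, C, D, E, F, G, H}. Minimal: {C}⁺ = {C}; {A}⁺ = {A} — none reach the full schema.
{B, C}⁺: B→H adds H; H→AF adds A, F; AC→BDG adds D, G; FH→AE adds E → {A, B, C, D, E, F, G, H}. Minimal: {C}⁺ = {C}; {B}⁺ = {A, B, E, F, G, H} — none reach the full schema.
{C, H}⁺: H→AF adds A, F; AC→BDG adds B, D, G; FH→AE adds E → {A, B, C, D, E, F, G, H}. Minimal: {H}⁺ = {A, E, F, G, H}; {C}⁺ = {C} — none reach the full schema.
Any other superkey contains one of these as a subset, so there are no further candidate keys.

{A, C}; {B, C}; {C, H}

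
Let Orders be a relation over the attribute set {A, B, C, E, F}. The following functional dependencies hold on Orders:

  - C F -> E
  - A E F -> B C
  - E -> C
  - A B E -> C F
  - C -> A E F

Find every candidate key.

{C}, {E}

{C}⁺: C→AEF adds A, E, F; AEF→BC adds B → {A, B, C, E, F}.
{E}⁺: E→C adds C; C→AEF adds A, F; AEF→BC adds B → {A, B, C, E, F}.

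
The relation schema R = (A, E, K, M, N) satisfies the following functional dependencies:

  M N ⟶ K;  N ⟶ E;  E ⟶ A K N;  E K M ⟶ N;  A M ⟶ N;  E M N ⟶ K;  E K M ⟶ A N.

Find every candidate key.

Attribute M never appears on the right-hand side of any dependency, so M must belong to every candidate key.
{M}⁺ = {M}, which is not all of the schema, so we must add further attributes.
{A, M}⁺: AM→N adds N; MN→K adds K; N→E adds E → {A, E, K, M, N}.
{E, M}⁺: E→AKN adds A, K, N → {A, E, K, M, N}.
{M, N}⁺: MN→K adds K; N→E adds E; E→AKN adds A → {A, E, K, M, N}.
Any other superkey contains one of these as a subset, so there are no further candidate keys.

{A, M}; {E, M}; {M, N}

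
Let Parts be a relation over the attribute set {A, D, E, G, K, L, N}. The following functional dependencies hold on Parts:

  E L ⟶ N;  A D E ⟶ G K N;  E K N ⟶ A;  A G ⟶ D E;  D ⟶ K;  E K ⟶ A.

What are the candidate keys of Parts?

AGL; DEL; EGKL

{A, G, L}⁺: AG→DE adds D, E; D→K adds K; EL→N adds N → {A, D, E, G, K, L, N}. Minimal: {G, L}⁺ = {G, L}; {A, L}⁺ = {A, L}; {A, G}⁺ = {A, D, E, G, K, N} — none reach the full schema.
{D, E, L}⁺: EL→N adds N; D→K adds K; EK→A adds A; ADE→GKN adds G → {A, D, E, G, K, L, N}. Minimal: {E, L}⁺ = {E, L, N}; {D, L}⁺ = {D, K, L}; {D, E}⁺ = {A, D, E, G, K, N} — none reach the full schema.
{E, G, K, L}⁺: EL→N adds N; EKN→A adds A; AG→DE adds D → {A, D, E, G, K, L, N}. Minimal: {G, K, L}⁺ = {G, K, L}; {E, K, L}⁺ = {A, E, K, L, N}; {E, G, L}⁺ = {E, G, L, N}; … — none reach the full schema.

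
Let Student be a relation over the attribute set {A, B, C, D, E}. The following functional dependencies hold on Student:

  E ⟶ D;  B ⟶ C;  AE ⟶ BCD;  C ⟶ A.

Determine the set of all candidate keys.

Attribute E never appears on the right-hand side of any dependency, so E must belong to every candidate key.
{E}⁺ = {D, E}, which is not all of the schema, so we must add further attributes.
{A, E}⁺: E→D adds D; AE→BCD adds B, C → {A, B, C, D, E}. Minimal: {E}⁺ = {D, E}; {A}⁺ = {A} — none reach the full schema.
{B, E}⁺: E→D adds D; B→C adds C; C→A adds A → {A, B, C, D, E}. Minimal: {E}⁺ = {D, E}; {B}⁺ = {A, B, C} — none reach the full schema.
{C, E}⁺: E→D adds D; C→A adds A; AE→BCD adds B → {A, B, C, D, E}. Minimal: {E}⁺ = {D, E}; {C}⁺ = {A, C} — none reach the full schema.
Any other superkey contains one of these as a subset, so there are no further candidate keys.

AE; BE; CE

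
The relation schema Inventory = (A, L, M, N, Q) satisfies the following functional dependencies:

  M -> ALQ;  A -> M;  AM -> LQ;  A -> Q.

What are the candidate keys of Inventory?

{A, N}, {M, N}

{A, N}⁺: A→M adds M; AM→LQ adds L, Q → {A, L, M, N, Q}. Minimal: {N}⁺ = {N}; {A}⁺ = {A, L, M, Q} — none reach the full schema.
{M, N}⁺: M→ALQ adds A, L, Q → {A, L, M, N, Q}. Minimal: {N}⁺ = {N}; {M}⁺ = {A, L, M, Q} — none reach the full schema.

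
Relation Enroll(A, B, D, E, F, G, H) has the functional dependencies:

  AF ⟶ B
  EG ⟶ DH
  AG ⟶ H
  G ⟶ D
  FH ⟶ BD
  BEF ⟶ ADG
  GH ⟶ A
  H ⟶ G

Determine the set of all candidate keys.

{A, E, F}, {B, E, F}, {E, F, G}, {E, F, H}

Attributes E, F never appear on any right-hand side, so every candidate key must contain {E, F}.
{E, F}⁺ = {E, F}, which is not all of the schema, so we must add further attributes.
{A, E, F}⁺: AF→B adds B; BEF→ADG adds D, G; EG→DH adds H → {A, B, D, E, F, G, H}. Minimal: {E, F}⁺ = {E, F}; {A, F}⁺ = {A, B, F}; {A, E}⁺ = {A, E} — none reach the full schema.
{B, E, F}⁺: BEF→ADG adds A, D, G; EG→DH adds H → {A, B, D, E, F, G, H}. Minimal: {E, F}⁺ = {E, F}; {B, F}⁺ = {B, F}; {B, E}⁺ = {B, E} — none reach the full schema.
{E, F, G}⁺: EG→DH adds D, H; FH→BD adds B; BEF→ADG adds A → {A, B, D, E, F, G, H}. Minimal: {F, G}⁺ = {D, F, G}; {E, G}⁺ = {A, D, E, G, H}; {E, F}⁺ = {E, F} — none reach the full schema.
{E, F, H}⁺: FH→BD adds B, D; BEF→ADG adds A, G → {A, B, D, E, F, G, H}. Minimal: {F, H}⁺ = {A, B, D, F, G, H}; {E, H}⁺ = {A, D, E, G, H}; {E, F}⁺ = {E, F} — none reach the full schema.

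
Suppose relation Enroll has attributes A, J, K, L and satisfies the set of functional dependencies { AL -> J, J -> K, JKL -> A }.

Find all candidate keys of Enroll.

{A, L}; {J, L}

Attribute L never appears on the right-hand side of any dependency, so L must belong to every candidate key.
{L}⁺ = {L}, which is not all of the schema, so we must add further attributes.
{A, L}⁺: AL→J adds J; J→K adds K → {A, J, K, L}. Minimal: {L}⁺ = {L}; {A}⁺ = {A} — none reach the full schema.
{J, L}⁺: J→K adds K; JKL→A adds A → {A, J, K, L}. Minimal: {L}⁺ = {L}; {J}⁺ = {J, K} — none reach the full schema.
Any other superkey contains one of these as a subset, so there are no further candidate keys.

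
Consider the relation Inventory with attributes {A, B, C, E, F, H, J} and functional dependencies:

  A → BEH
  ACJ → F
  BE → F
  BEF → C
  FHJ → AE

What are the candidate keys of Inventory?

{A, J}; {F, H, J}; {B, E, H, J}

Attribute J never appears on the right-hand side of any dependency, so J must belong to every candidate key.
{J}⁺ = {J}, which is not all of the schema, so we must add further attributes.
{A, J}⁺: A→BEH adds B, E, H; BE→F adds F; BEF→C adds C → {A, B, C, E, F, H, J}. Minimal: {J}⁺ = {J}; {A}⁺ = {A, B, C, E, F, H} — none reach the full schema.
{F, H, J}⁺: FHJ→AE adds A, E; A→BEH adds B; BEF→C adds C → {A, B, C, E, F, H, J}. Minimal: {H, J}⁺ = {H, J}; {F, J}⁺ = {F, J}; {F, H}⁺ = {F, H} — none reach the full schema.
{B, E, H, J}⁺: BE→F adds F; BEF→C adds C; FHJ→AE adds A → {A, B, C, E, F, H, J}. Minimal: {E, H, J}⁺ = {E, H, J}; {B, H, J}⁺ = {B, H, J}; {B, E, J}⁺ = {B, C, E, F, J}; … — none reach the full schema.
Any other superkey contains one of these as a subset, so there are no further candidate keys.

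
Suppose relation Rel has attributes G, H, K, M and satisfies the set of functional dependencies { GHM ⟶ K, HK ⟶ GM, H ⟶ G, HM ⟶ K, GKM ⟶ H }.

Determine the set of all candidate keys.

{H, K}⁺: HK→GM adds G, M → {G, H, K, M}.
{H, M}⁺: H→G adds G; HM→K adds K → {G, H, K, M}.
{G, K, M}⁺: GKM→H adds H → {G, H, K, M}.

{H, K}; {H, M}; {G, K, M}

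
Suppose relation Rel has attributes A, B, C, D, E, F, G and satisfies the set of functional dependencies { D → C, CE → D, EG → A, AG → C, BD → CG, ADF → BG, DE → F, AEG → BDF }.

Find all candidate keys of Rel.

Attribute E never appears on the right-hand side of any dependency, so E must belong to every candidate key.
{E}⁺ = {E}, which is not all of the schema, so we must add further attributes.
{E, G}⁺: EG→A adds A; AG→C adds C; AEG→BDF adds B, D, F → {A, B, C, D, E, F, G}. Minimal: {G}⁺ = {G}; {E}⁺ = {E} — none reach the full schema.
{A, C, E}⁺: CE→D adds D; DE→F adds F; ADF→BG adds B, G → {A, B, C, D, E, F, G}. Minimal: {C, E}⁺ = {C, D, E, F}; {A, E}⁺ = {A, E}; {A, C}⁺ = {A, C} — none reach the full schema.
{A, D, E}⁺: D→C adds C; DE→F adds F; ADF→BG adds B, G → {A, B, C, D, E, F, G}. Minimal: {D, E}⁺ = {C, D, E, F}; {A, E}⁺ = {A, E}; {A, D}⁺ = {A, C, D} — none reach the full schema.
{B, C, E}⁺: CE→D adds D; BD→CG adds G; DE→F adds F; EG→A adds A → {A, B, C, D, E, F, G}. Minimal: {C, E}⁺ = {C, D, E, F}; {B, E}⁺ = {B, E}; {B, C}⁺ = {B, C} — none reach the full schema.
{B, D, E}⁺: D→C adds C; BD→CG adds G; DE→F adds F; EG→A adds A → {A, B, C, D, E, F, G}. Minimal: {D, E}⁺ = {C, D, E, F}; {B, E}⁺ = {B, E}; {B, D}⁺ = {B, C, D, G} — none reach the full schema.
Any other superkey contains one of these as a subset, so there are no further candidate keys.

{E, G}, {A, C, E}, {A, D, E}, {B, C, E}, {B, D, E}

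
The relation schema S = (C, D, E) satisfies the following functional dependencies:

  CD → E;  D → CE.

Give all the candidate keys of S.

{D}

{D}⁺: D→CE adds C, E → {C, D, E}.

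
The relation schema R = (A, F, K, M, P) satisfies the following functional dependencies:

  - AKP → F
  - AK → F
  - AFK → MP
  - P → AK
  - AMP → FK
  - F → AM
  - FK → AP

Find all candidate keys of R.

{P}⁺: P→AK adds A, K; AKP→F adds F; AFK→MP adds M → {A, F, K, M, P}.
{A, K}⁺: AK→F adds F; AFK→MP adds M, P → {A, F, K, M, P}.
{F, K}⁺: F→AM adds A, M; FK→AP adds P → {A, F, K, M, P}.

P, AK, FK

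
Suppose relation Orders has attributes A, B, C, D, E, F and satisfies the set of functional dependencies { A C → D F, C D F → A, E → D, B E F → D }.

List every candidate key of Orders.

{A, B, C, E}, {B, C, E, F}

Attributes B, C, E never appear on any right-hand side, so every candidate key must contain {B, C, E}.
{B, C, E}⁺ = {B, C, D, E}, which is not all of the schema, so we must add further attributes.
{A, B, C, E}⁺: AC→DF adds D, F → {A, B, C, D, E, F}. Minimal: {B, C, E}⁺ = {B, C, D, E}; {A, C, E}⁺ = {A, C, D, E, F}; {A, B, E}⁺ = {A, B, D, E}; … — none reach the full schema.
{B, C, E, F}⁺: E→D adds D; CDF→A adds A → {A, B, C, D, E, F}. Minimal: {C, E, F}⁺ = {A, C, D, E, F}; {B, E, F}⁺ = {B, D, E, F}; {B, C, F}⁺ = {B, C, F}; … — none reach the full schema.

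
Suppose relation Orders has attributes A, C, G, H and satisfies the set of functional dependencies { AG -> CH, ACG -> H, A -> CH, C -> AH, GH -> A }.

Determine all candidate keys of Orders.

{A, G}, {C, G}, {G, H}

Attribute G never appears on the right-hand side of any dependency, so G must belong to every candidate key.
{G}⁺ = {G}, which is not all of the schema, so we must add further attributes.
{A, G}⁺: AG→CH adds C, H → {A, C, G, H}.
{C, G}⁺: C→AH adds A, H → {A, C, G, H}.
{G, H}⁺: GH→A adds A; AG→CH adds C → {A, C, G, H}.
Any other superkey contains one of these as a subset, so there are no further candidate keys.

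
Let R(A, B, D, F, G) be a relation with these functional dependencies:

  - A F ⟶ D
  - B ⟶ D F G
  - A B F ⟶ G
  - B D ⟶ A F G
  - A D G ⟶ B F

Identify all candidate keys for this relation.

{B}; {A, D, G}; {A, F, G}

{B}⁺: B→DFG adds D, F, G; BD→AFG adds A → {A, B, D, F, G}.
{A, D, G}⁺: ADG→BF adds B, F → {A, B, D, F, G}. Minimal: {D, G}⁺ = {D, G}; {A, G}⁺ = {A, G}; {A, D}⁺ = {A, D} — none reach the full schema.
{A, F, G}⁺: AF→D adds D; ADG→BF adds B → {A, B, D, F, G}. Minimal: {F, G}⁺ = {F, G}; {A, G}⁺ = {A, G}; {A, F}⁺ = {A, D, F} — none reach the full schema.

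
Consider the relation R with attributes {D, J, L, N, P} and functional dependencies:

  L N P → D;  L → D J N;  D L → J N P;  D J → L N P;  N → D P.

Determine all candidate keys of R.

{L}⁺: L→DJN adds D, J, N; DL→JNP adds P → {D, J, L, N, P}.
{D, J}⁺: DJ→LNP adds L, N, P → {D, J, L, N, P}. Minimal: {J}⁺ = {J}; {D}⁺ = {D} — none reach the full schema.
{J, N}⁺: N→DP adds D, P; DJ→LNP adds L → {D, J, L, N, P}. Minimal: {N}⁺ = {D, N, P}; {J}⁺ = {J} — none reach the full schema.
Any other superkey contains one of these as a subset, so there are no further candidate keys.

{L}, {D, J}, {J, N}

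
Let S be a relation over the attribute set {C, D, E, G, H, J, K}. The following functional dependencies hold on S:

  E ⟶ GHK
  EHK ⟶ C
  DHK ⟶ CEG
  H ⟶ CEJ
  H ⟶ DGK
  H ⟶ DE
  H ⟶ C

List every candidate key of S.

{E}⁺: E→GHK adds G, H, K; EHK→C adds C; H→CEJ adds J; H→DGK adds D → {C, D, E, G, H, J, K}.
{H}⁺: H→CEJ adds C, E, J; H→DGK adds D, G, K → {C, D, E, G, H, J, K}.

{E}; {H}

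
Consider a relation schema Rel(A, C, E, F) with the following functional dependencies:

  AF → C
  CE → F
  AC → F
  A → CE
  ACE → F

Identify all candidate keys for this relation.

Attribute A never appears on the right-hand side of any dependency, so A must belong to every candidate key.
{A}⁺ = {A, C, E, F}, which is all of the schema, so {A} is the only candidate key.

(A)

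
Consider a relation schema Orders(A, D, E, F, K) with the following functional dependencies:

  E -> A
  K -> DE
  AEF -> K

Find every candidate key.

Attribute F never appears on the right-hand side of any dependency, so F must belong to every candidate key.
{F}⁺ = {F}, which is not all of the schema, so we must add further attributes.
{E, F}⁺: E→A adds A; AEF→K adds K; K→DE adds D → {A, D, E, F, K}.
{F, K}⁺: K→DE adds D, E; E→A adds A → {A, D, E, F, K}.
Any other superkey contains one of these as a subset, so there are no further candidate keys.

{E, F}; {F, K}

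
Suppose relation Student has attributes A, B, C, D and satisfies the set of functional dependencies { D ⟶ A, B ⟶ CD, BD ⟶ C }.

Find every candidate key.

Attribute B never appears on the right-hand side of any dependency, so B must belong to every candidate key.
{B}⁺ = {A, B, C, D}, which is all of the schema, so {B} is the only candidate key.

{B}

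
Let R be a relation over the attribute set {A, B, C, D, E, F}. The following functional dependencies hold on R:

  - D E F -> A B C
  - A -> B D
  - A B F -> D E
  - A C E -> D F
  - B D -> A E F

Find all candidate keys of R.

A, BD, DEF

{A}⁺: A→BD adds B, D; BD→AEF adds E, F; DEF→ABC adds C → {A, B, C, D, E, F}.
{B, D}⁺: BD→AEF adds A, E, F; DEF→ABC adds C → {A, B, C, D, E, F}. Minimal: {D}⁺ = {D}; {B}⁺ = {B} — none reach the full schema.
{D, E, F}⁺: DEF→ABC adds A, B, C → {A, B, C, D, E, F}. Minimal: {E, F}⁺ = {E, F}; {D, F}⁺ = {D, F}; {D, E}⁺ = {D, E} — none reach the full schema.
Any other superkey contains one of these as a subset, so there are no further candidate keys.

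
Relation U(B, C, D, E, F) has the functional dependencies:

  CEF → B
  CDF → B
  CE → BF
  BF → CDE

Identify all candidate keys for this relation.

{B, F}⁺: BF→CDE adds C, D, E → {B, C, D, E, F}. Minimal: {F}⁺ = {F}; {B}⁺ = {B} — none reach the full schema.
{C, E}⁺: CE→BF adds B, F; BF→CDE adds D → {B, C, D, E, F}. Minimal: {E}⁺ = {E}; {C}⁺ = {C} — none reach the full schema.
{C, D, F}⁺: CDF→B adds B; BF→CDE adds E → {B, C, D, E, F}. Minimal: {D, F}⁺ = {D, F}; {C, F}⁺ = {C, F}; {C, D}⁺ = {C, D} — none reach the full schema.
Any other superkey contains one of these as a subset, so there are no further candidate keys.

(B, F), (C, E), (C, D, F)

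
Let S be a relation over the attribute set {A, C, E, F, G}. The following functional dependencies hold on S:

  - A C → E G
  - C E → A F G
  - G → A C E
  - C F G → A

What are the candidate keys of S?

{G}⁺: G→ACE adds A, C, E; CE→AFG adds F → {A, C, E, F, G}.
{A, C}⁺: AC→EG adds E, G; CE→AFG adds F → {A, C, E, F, G}. Minimal: {C}⁺ = {C}; {A}⁺ = {A} — none reach the full schema.
{C, E}⁺: CE→AFG adds A, F, G → {A, C, E, F, G}. Minimal: {E}⁺ = {E}; {C}⁺ = {C} — none reach the full schema.
Any other superkey contains one of these as a subset, so there are no further candidate keys.

{G}; {A, C}; {C, E}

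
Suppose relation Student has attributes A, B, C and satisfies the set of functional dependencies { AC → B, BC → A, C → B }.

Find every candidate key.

{C}

{C}⁺: C→B adds B; BC→A adds A → {A, B, C}.
No other minimal superkey exists.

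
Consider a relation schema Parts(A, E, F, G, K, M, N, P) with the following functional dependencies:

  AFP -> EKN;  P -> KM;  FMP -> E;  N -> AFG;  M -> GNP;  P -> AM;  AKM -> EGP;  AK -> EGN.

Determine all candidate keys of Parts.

{M}; {P}

{M}⁺: M→GNP adds G, N, P; P→AM adds A; P→KM adds K; N→AFG adds F; AKM→EGP adds E → {A, E, F, G, K, M, N, P}.
{P}⁺: P→KM adds K, M; M→GNP adds G, N; P→AM adds A; AKM→EGP adds E; N→AFG adds F → {A, E, F, G, K, M, N, P}.
Any other superkey contains one of these as a subset, so there are no further candidate keys.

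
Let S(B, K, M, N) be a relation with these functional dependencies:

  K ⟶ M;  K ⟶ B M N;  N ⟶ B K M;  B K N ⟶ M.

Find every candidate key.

{K}; {N}

{K}⁺: K→M adds M; K→BMN adds B, N → {B, K, M, N}.
{N}⁺: N→BKM adds B, K, M → {B, K, M, N}.
Any other superkey contains one of these as a subset, so there are no further candidate keys.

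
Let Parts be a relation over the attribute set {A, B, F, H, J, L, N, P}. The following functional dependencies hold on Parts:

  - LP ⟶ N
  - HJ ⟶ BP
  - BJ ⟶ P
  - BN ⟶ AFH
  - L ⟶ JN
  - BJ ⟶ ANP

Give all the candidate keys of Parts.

{B, L}; {H, L}

Attribute L never appears on the right-hand side of any dependency, so L must belong to every candidate key.
{L}⁺ = {J, L, N}, which is not all of the schema, so we must add further attributes.
{B, L}⁺: L→JN adds J, N; BJ→ANP adds A, P; BN→AFH adds F, H → {A, B, F, H, J, L, N, P}. Minimal: {L}⁺ = {J, L, N}; {B}⁺ = {B} — none reach the full schema.
{H, L}⁺: L→JN adds J, N; HJ→BP adds B, P; BN→AFH adds A, F → {A, B, F, H, J, L, N, P}. Minimal: {L}⁺ = {J, L, N}; {H}⁺ = {H} — none reach the full schema.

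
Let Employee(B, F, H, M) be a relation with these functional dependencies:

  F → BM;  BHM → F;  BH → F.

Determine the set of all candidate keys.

Attribute H never appears on the right-hand side of any dependency, so H must belong to every candidate key.
{H}⁺ = {H}, which is not all of the schema, so we must add further attributes.
{B, H}⁺: BH→F adds F; F→BM adds M → {B, F, H, M}. Minimal: {H}⁺ = {H}; {B}⁺ = {B} — none reach the full schema.
{F, H}⁺: F→BM adds B, M → {B, F, H, M}. Minimal: {H}⁺ = {H}; {F}⁺ = {B, F, M} — none reach the full schema.

(B, H); (F, H)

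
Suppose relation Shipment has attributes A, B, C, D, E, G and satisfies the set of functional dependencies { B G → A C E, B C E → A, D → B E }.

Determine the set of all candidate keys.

{D, G}⁺: D→BE adds B, E; BG→ACE adds A, C → {A, B, C, D, E, G}. Minimal: {G}⁺ = {G}; {D}⁺ = {B, D, E} — none reach the full schema.
No other minimal superkey exists.

DG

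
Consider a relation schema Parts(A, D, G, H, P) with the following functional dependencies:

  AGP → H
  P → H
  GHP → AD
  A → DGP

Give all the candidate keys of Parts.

{A}⁺: A→DGP adds D, G, P; AGP→H adds H → {A, D, G, H, P}.
{G, P}⁺: P→H adds H; GHP→AD adds A, D → {A, D, G, H, P}. Minimal: {P}⁺ = {H, P}; {G}⁺ = {G} — none reach the full schema.
Any other superkey contains one of these as a subset, so there are no further candidate keys.

{A}, {G, P}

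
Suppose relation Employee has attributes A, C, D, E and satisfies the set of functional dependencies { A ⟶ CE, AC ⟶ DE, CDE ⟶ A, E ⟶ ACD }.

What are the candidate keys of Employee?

(A); (E)

{A}⁺: A→CE adds C, E; AC→DE adds D → {A, C, D, E}.
{E}⁺: E→ACD adds A, C, D → {A, C, D, E}.
Any other superkey contains one of these as a subset, so there are no further candidate keys.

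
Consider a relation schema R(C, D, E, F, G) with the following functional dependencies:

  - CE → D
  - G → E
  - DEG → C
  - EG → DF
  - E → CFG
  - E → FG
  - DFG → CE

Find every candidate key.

{E}⁺: E→CFG adds C, F, G; CE→D adds D → {C, D, E, F, G}.
{G}⁺: G→E adds E; EG→DF adds D, F; E→CFG adds C → {C, D, E, F, G}.

E; G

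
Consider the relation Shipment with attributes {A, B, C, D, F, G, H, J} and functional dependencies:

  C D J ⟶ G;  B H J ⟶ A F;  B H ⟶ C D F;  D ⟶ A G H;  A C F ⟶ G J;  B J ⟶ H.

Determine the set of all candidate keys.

Attribute B never appears on the right-hand side of any dependency, so B must belong to every candidate key.
{B}⁺ = {B}, which is not all of the schema, so we must add further attributes.
{B, D}⁺: D→AGH adds A, G, H; BH→CDF adds C, F; ACF→GJ adds J → {A, B, C, D, F, G, H, J}.
{B, H}⁺: BH→CDF adds C, D, F; D→AGH adds A, G; ACF→GJ adds J → {A, B, C, D, F, G, H, J}.
{B, J}⁺: BJ→H adds H; BHJ→AF adds A, F; BH→CDF adds C, D; D→AGH adds G → {A, B, C, D, F, G, H, J}.
{A, B, C, F}⁺: ACF→GJ adds G, J; BJ→H adds H; BH→CDF adds D → {A, B, C, D, F, G, H, J}.

BD; BH; BJ; ABCF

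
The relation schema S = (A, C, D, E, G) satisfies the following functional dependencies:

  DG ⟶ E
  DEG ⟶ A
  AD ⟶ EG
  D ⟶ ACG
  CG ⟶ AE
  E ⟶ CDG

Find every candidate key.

{D}, {E}, {C, G}

{D}⁺: D→ACG adds A, C, G; CG→AE adds E → {A, C, D, E, G}.
{E}⁺: E→CDG adds C, D, G; DEG→A adds A → {A, C, D, E, G}.
{C, G}⁺: CG→AE adds A, E; E→CDG adds D → {A, C, D, E, G}.
Any other superkey contains one of these as a subset, so there are no further candidate keys.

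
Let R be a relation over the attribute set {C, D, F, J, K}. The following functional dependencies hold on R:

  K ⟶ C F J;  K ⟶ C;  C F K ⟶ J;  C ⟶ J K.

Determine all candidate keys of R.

CD, DK

Attribute D never appears on the right-hand side of any dependency, so D must belong to every candidate key.
{D}⁺ = {D}, which is not all of the schema, so we must add further attributes.
{C, D}⁺: C→JK adds J, K; K→CFJ adds F → {C, D, F, J, K}. Minimal: {D}⁺ = {D}; {C}⁺ = {C, F, J, K} — none reach the full schema.
{D, K}⁺: K→CFJ adds C, F, J → {C, D, F, J, K}. Minimal: {K}⁺ = {C, F, J, K}; {D}⁺ = {D} — none reach the full schema.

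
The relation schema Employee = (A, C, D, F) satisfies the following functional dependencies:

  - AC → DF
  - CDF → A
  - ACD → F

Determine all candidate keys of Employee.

AC, CDF

{A, C}⁺: AC→DF adds D, F → {A, C, D, F}. Minimal: {C}⁺ = {C}; {A}⁺ = {A} — none reach the full schema.
{C, D, F}⁺: CDF→A adds A → {A, C, D, F}. Minimal: {D, F}⁺ = {D, F}; {C, F}⁺ = {C, F}; {C, D}⁺ = {C, D} — none reach the full schema.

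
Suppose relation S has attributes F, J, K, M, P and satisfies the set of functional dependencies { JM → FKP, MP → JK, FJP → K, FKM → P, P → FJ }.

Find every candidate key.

{J, M}, {M, P}, {F, K, M}

Attribute M never appears on the right-hand side of any dependency, so M must belong to every candidate key.
{M}⁺ = {M}, which is not all of the schema, so we must add further attributes.
{J, M}⁺: JM→FKP adds F, K, P → {F, J, K, M, P}.
{M, P}⁺: MP→JK adds J, K; P→FJ adds F → {F, J, K, M, P}.
{F, K, M}⁺: FKM→P adds P; P→FJ adds J → {F, J, K, M, P}.
Any other superkey contains one of these as a subset, so there are no further candidate keys.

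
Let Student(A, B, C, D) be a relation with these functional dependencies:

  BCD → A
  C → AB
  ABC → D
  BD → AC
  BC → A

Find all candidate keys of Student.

{C}, {B, D}

{C}⁺: C→AB adds A, B; ABC→D adds D → {A, B, C, D}.
{B, D}⁺: BD→AC adds A, C → {A, B, C, D}. Minimal: {D}⁺ = {D}; {B}⁺ = {B} — none reach the full schema.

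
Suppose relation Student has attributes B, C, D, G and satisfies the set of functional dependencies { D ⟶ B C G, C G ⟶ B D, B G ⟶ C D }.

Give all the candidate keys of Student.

{D}⁺: D→BCG adds B, C, G → {B, C, D, G}.
{B, G}⁺: BG→CD adds C, D → {B, C, D, G}. Minimal: {G}⁺ = {G}; {B}⁺ = {B} — none reach the full schema.
{C, G}⁺: CG→BD adds B, D → {B, C, D, G}. Minimal: {G}⁺ = {G}; {C}⁺ = {C} — none reach the full schema.

{D}; {B, G}; {C, G}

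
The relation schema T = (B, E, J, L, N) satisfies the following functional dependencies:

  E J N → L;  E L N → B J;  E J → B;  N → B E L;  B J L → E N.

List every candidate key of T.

N, BJL, EJL

{N}⁺: N→BEL adds B, E, L; ELN→BJ adds J → {B, E, J, L, N}.
{B, J, L}⁺: BJL→EN adds E, N → {B, E, J, L, N}.
{E, J, L}⁺: EJ→B adds B; BJL→EN adds N → {B, E, J, L, N}.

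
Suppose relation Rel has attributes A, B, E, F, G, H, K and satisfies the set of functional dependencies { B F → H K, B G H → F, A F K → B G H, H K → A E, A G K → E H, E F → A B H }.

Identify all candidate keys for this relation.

(B, F), (E, F), (A, F, K), (B, G, H), (F, H, K), (A, B, G, K)

{B, F}⁺: BF→HK adds H, K; HK→AE adds A, E; AFK→BGH adds G → {A, B, E, F, G, H, K}.
{E, F}⁺: EF→ABH adds A, B, H; BF→HK adds K; AFK→BGH adds G → {A, B, E, F, G, H, K}.
{A, F, K}⁺: AFK→BGH adds B, G, H; HK→AE adds E → {A, B, E, F, G, H, K}.
{B, G, H}⁺: BGH→F adds F; BF→HK adds K; HK→AE adds A, E → {A, B, E, F, G, H, K}.
{F, H, K}⁺: HK→AE adds A, E; EF→ABH adds B; AFK→BGH adds G → {A, B, E, F, G, H, K}.
{A, B, G, K}⁺: AGK→EH adds E, H; BGH→F adds F → {A, B, E, F, G, H, K}.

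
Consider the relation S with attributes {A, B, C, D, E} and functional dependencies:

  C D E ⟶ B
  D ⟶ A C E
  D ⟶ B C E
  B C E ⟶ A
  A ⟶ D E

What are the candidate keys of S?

{A}⁺: A→DE adds D, E; D→ACE adds C; D→BCE adds B → {A, B, C, D, E}.
{D}⁺: D→ACE adds A, C, E; D→BCE adds B → {A, B, C, D, E}.
{B, C, E}⁺: BCE→A adds A; A→DE adds D → {A, B, C, D, E}.

{A}, {D}, {B, C, E}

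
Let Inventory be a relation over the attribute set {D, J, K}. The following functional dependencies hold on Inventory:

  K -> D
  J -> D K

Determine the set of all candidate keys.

{J}

{J}⁺: J→DK adds D, K → {D, J, K}.
No other minimal superkey exists.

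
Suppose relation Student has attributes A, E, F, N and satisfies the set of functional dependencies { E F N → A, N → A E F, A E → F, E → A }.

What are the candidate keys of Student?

{N}

{N}⁺: N→AEF adds A, E, F → {A, E, F, N}.
No other minimal superkey exists.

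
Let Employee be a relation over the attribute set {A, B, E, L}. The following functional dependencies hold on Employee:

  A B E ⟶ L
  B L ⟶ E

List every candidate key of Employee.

Attributes A, B never appear on any right-hand side, so every candidate key must contain {A, B}.
{A, B}⁺ = {A, B}, which is not all of the schema, so we must add further attributes.
{A, B, E}⁺: ABE→L adds L → {A, B, E, L}. Minimal: {B, E}⁺ = {B, E}; {A, E}⁺ = {A, E}; {A, B}⁺ = {A, B} — none reach the full schema.
{A, B, L}⁺: BL→E adds E → {A, B, E, L}. Minimal: {B, L}⁺ = {B, E, L}; {A, L}⁺ = {A, L}; {A, B}⁺ = {A, B} — none reach the full schema.
Any other superkey contains one of these as a subset, so there are no further candidate keys.

(A, B, E), (A, B, L)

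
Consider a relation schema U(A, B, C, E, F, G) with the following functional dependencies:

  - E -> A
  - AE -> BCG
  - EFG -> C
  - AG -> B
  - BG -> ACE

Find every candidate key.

EF, AFG, BFG

{E, F}⁺: E→A adds A; AE→BCG adds B, C, G → {A, B, C, E, F, G}. Minimal: {F}⁺ = {F}; {E}⁺ = {A, B, C, E, G} — none reach the full schema.
{A, F, G}⁺: AG→B adds B; BG→ACE adds C, E → {A, B, C, E, F, G}. Minimal: {F, G}⁺ = {F, G}; {A, G}⁺ = {A, B, C, E, G}; {A, F}⁺ = {A, F} — none reach the full schema.
{B, F, G}⁺: BG→ACE adds A, C, E → {A, B, C, E, F, G}. Minimal: {F, G}⁺ = {F, G}; {B, G}⁺ = {A, B, C, E, G}; {B, F}⁺ = {B, F} — none reach the full schema.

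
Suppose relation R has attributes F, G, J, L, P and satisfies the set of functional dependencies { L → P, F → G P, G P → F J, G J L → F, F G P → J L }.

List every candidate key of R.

{F}⁺: F→GP adds G, P; GP→FJ adds J; FGP→JL adds L → {F, G, J, L, P}.
{G, L}⁺: L→P adds P; GP→FJ adds F, J → {F, G, J, L, P}.
{G, P}⁺: GP→FJ adds F, J; FGP→JL adds L → {F, G, J, L, P}.
Any other superkey contains one of these as a subset, so there are no further candidate keys.

(F), (G, L), (G, P)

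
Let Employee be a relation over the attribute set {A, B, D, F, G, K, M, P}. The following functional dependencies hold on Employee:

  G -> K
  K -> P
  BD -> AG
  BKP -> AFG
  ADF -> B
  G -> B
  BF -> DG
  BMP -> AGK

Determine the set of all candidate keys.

{G, M}⁺: G→K adds K; K→P adds P; G→B adds B; BMP→AGK adds A; BKP→AFG adds F; BF→DG adds D → {A, B, D, F, G, K, M, P}. Minimal: {M}⁺ = {M}; {G}⁺ = {A, B, D, F, G, K, P} — none reach the full schema.
{B, D, M}⁺: BD→AG adds A, G; G→K adds K; K→P adds P; BKP→AFG adds F → {A, B, D, F, G, K, M, P}. Minimal: {D, M}⁺ = {D, M}; {B, M}⁺ = {B, M}; {B, D}⁺ = {A, B, D, F, G, K, P} — none reach the full schema.
{B, F, M}⁺: BF→DG adds D, G; G→K adds K; K→P adds P; BD→AG adds A → {A, B, D, F, G, K, M, P}. Minimal: {F, M}⁺ = {F, M}; {B, M}⁺ = {B, M}; {B, F}⁺ = {A, B, D, F, G, K, P} — none reach the full schema.
{B, K, M}⁺: K→P adds P; BKP→AFG adds A, F, G; BF→DG adds D → {A, B, D, F, G, K, M, P}. Minimal: {K, M}⁺ = {K, M, P}; {B, M}⁺ = {B, M}; {B, K}⁺ = {A, B, D, F, G, K, P} — none reach the full schema.
{B, M, P}⁺: BMP→AGK adds A, G, K; BKP→AFG adds F; BF→DG adds D → {A, B, D, F, G, K, M, P}. Minimal: {M, P}⁺ = {M, P}; {B, P}⁺ = {B, P}; {B, M}⁺ = {B, M} — none reach the full schema.
{A, D, F, M}⁺: ADF→B adds B; BF→DG adds G; G→K adds K; K→P adds P → {A, B, D, F, G, K, M, P}. Minimal: {D, F, M}⁺ = {D, F, M}; {A, F, M}⁺ = {A, F, M}; {A, D, M}⁺ = {A, D, M}; … — none reach the full schema.
Any other superkey contains one of these as a subset, so there are no further candidate keys.

(G, M), (B, D, M), (B, F, M), (B, K, M), (B, M, P), (A, D, F, M)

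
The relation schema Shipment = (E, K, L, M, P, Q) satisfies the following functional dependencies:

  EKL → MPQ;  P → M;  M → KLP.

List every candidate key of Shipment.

Attribute E never appears on the right-hand side of any dependency, so E must belong to every candidate key.
{E}⁺ = {E}, which is not all of the schema, so we must add further attributes.
{E, M}⁺: M→KLP adds K, L, P; EKL→MPQ adds Q → {E, K, L, M, P, Q}. Minimal: {M}⁺ = {K, L, M, P}; {E}⁺ = {E} — none reach the full schema.
{E, P}⁺: P→M adds M; M→KLP adds K, L; EKL→MPQ adds Q → {E, K, L, M, P, Q}. Minimal: {P}⁺ = {K, L, M, P}; {E}⁺ = {E} — none reach the full schema.
{E, K, L}⁺: EKL→MPQ adds M, P, Q → {E, K, L, M, P, Q}. Minimal: {K, L}⁺ = {K, L}; {E, L}⁺ = {E, L}; {E, K}⁺ = {E, K} — none reach the full schema.
Any other superkey contains one of these as a subset, so there are no further candidate keys.

{E, M}, {E, P}, {E, K, L}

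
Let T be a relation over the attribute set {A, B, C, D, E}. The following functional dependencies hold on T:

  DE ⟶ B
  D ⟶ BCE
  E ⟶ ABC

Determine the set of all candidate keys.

Attribute D never appears on the right-hand side of any dependency, so D must belong to every candidate key.
{D}⁺ = {A, B, C, D, E}, which is all of the schema, so {D} is the only candidate key.

D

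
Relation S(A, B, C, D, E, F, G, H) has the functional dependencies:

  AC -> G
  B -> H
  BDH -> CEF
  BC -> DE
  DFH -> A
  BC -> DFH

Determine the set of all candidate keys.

Attribute B never appears on the right-hand side of any dependency, so B must belong to every candidate key.
{B}⁺ = {B, H}, which is not all of the schema, so we must add further attributes.
{B, C}⁺: B→H adds H; BC→DE adds D, E; BC→DFH adds F; DFH→A adds A; AC→G adds G → {A, B, C, D, E, F, G, H}. Minimal: {C}⁺ = {C}; {B}⁺ = {B, H} — none reach the full schema.
{B, D}⁺: B→H adds H; BDH→CEF adds C, E, F; DFH→A adds A; AC→G adds G → {A, B, C, D, E, F, G, H}. Minimal: {D}⁺ = {D}; {B}⁺ = {B, H} — none reach the full schema.

{B, C}, {B, D}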